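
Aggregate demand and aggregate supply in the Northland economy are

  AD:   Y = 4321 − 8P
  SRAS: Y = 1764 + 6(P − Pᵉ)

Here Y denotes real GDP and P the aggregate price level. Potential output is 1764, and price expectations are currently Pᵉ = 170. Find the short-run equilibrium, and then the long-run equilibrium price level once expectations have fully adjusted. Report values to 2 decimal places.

Short run: P = 255.50, Y = 2277.00. Long run: P = 319.63.

Short run: with Pᵉ = 170, SRAS is Y = 744 + 6P. Setting AD = SRAS gives 3577 = 14P, so P = 255.50 and Y = 4321 − 8P = 2277.00.
Output 2277.00 is above potential 1764, so over time expected prices rise and SRAS shifts left until Y returns to 1764.
Long run: Y = 1764 on the AD curve gives 1764 = 4321 − 8P, so P = 319.63.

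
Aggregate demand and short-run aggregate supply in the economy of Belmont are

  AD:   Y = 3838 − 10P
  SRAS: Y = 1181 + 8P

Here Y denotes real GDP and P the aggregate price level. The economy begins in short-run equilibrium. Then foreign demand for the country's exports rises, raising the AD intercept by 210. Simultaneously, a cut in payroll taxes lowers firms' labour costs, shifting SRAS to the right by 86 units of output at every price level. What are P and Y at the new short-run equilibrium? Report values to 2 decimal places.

After both shocks: AD is Y = 4048 − 10P and SRAS is Y = 1267 + 8P.
Setting them equal: 2781 = 18P, so P = 154.50.
Substituting into AD, Y = 2503.00.

P = 154.50, Y = 2503.00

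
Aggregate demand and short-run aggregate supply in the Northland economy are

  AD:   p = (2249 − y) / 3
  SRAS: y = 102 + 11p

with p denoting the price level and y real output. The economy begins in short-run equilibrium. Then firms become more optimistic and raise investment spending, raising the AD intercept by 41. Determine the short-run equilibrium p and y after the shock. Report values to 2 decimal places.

p = 156.29, y = 1821.14

This is a positive demand shock: AD shifts right.
New AD: y = 2290 − 3p.
Set AD = SRAS: 2290 − 3p = 102 + 11p, so 2188 = 14p and p = 156.29.
Substituting into AD, y = 1821.14.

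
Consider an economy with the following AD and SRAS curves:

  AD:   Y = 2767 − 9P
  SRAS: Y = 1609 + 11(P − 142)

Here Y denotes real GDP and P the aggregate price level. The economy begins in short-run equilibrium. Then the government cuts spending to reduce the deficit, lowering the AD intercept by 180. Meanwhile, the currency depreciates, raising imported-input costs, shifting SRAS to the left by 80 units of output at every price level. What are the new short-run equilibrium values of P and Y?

After both shocks: AD is Y = 2587 − 9P and SRAS is Y = 11P − 33.
Setting them equal: 2620 = 20P, so P = 131.
Y = 2587 − 9·131 = 1408.

P = 131, Y = 1408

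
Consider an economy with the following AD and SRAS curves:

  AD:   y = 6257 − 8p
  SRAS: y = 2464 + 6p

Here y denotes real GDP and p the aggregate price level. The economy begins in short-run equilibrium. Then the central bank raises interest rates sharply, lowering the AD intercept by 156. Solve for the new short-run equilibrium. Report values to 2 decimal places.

p = 259.79, y = 4022.71

This is a negative demand shock: AD shifts left.
New AD: y = 6101 − 8p.
Set AD = SRAS: 6101 − 8p = 2464 + 6p, so 3637 = 14p and p = 259.79.
Substituting into AD, y = 4022.71.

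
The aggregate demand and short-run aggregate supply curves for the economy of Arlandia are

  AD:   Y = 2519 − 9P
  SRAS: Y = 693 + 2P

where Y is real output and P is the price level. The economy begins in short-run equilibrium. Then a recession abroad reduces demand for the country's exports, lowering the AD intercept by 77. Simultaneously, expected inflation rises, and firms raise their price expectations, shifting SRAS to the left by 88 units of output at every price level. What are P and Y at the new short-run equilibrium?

P = 167, Y = 939

After both shocks: AD is Y = 2442 − 9P and SRAS is Y = 605 + 2P.
Setting them equal: 1837 = 11P, so P = 167.
Y = 2442 − 9·167 = 939.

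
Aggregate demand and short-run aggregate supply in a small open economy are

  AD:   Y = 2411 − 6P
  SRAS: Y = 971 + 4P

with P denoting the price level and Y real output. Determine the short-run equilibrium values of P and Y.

P = 144, Y = 1547

Set AD = SRAS: 2411 − 6P = 971 + 4P, so 1440 = 10P and P = 144.
Then Y = 2411 − 6·144 = 1547.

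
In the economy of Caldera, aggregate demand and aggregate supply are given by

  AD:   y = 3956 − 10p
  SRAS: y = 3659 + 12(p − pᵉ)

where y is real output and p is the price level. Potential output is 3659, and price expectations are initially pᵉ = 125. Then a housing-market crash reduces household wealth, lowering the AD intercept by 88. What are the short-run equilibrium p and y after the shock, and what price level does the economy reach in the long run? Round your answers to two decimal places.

Short run: p = 77.68, y = 3091.18. Long run: p = 20.90.

AD shifts left: new AD is y = 3868 − 10p. With pᵉ = 125, SRAS is y = 2159 + 12p.
Short run: 3868 − 10p = 2159 + 12p gives 1709 = 22p, so p = 77.68 and y = 3868 − 10p = 3091.18.
y = 3091.18 is below potential 3659; expectations adjust and SRAS shifts right until y = 3659.
Long run: on the new AD curve, 3659 = 3868 − 10p gives p = 20.90.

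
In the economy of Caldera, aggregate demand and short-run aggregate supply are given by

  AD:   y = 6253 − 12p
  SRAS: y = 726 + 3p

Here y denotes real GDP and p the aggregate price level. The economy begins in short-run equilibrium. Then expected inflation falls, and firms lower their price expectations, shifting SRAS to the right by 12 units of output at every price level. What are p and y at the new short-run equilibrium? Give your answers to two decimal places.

p = 367.67, y = 1841.00

This is a positive supply shock: SRAS shifts right.
New SRAS: y = 738 + 3p.
Set AD = SRAS: 6253 − 12p = 738 + 3p, so 5515 = 15p and p = 367.67.
Substituting into AD, y = 1841.00.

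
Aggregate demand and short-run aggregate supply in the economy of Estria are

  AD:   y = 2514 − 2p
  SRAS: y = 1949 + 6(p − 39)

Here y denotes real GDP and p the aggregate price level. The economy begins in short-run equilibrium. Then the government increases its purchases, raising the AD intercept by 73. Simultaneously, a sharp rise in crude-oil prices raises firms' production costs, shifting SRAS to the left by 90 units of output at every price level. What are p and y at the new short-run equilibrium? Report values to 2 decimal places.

p = 120.25, y = 2346.50

After both shocks: AD is y = 2587 − 2p and SRAS is y = 1625 + 6p.
Setting them equal: 962 = 8p, so p = 120.25.
Substituting into AD, y = 2346.50.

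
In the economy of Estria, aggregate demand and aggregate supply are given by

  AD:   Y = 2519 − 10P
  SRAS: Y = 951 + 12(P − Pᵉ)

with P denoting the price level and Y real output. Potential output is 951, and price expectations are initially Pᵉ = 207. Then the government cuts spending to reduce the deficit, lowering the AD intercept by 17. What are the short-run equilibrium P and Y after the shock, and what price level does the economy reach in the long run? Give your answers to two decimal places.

Short run: P = 183.41, Y = 667.91. Long run: P = 155.10.

AD shifts left: new AD is Y = 2502 − 10P. With Pᵉ = 207, SRAS is Y = 12P − 1533.
Short run: 2502 − 10P = 12P − 1533 gives 4035 = 22P, so P = 183.41 and Y = 2502 − 10P = 667.91.
Y = 667.91 is below potential 951; expectations adjust and SRAS shifts right until Y = 951.
Long run: on the new AD curve, 951 = 2502 − 10P gives P = 155.10.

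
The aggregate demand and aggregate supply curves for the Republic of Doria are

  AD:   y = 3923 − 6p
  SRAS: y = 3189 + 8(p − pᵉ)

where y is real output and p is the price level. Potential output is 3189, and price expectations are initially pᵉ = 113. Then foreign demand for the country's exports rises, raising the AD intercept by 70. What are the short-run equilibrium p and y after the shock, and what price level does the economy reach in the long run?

Short run: p = 122, y = 3261. Long run: p = 134.

AD shifts right: new AD is y = 3993 − 6p. With pᵉ = 113, SRAS is y = 2285 + 8p.
Short run: 3993 − 6p = 2285 + 8p gives 1708 = 14p, so p = 122 and y = 3993 − 6·122 = 3261.
y = 3261 is above potential 3189; expectations adjust and SRAS shifts left until y = 3189.
Long run: on the new AD curve, 3189 = 3993 − 6p gives p = 134.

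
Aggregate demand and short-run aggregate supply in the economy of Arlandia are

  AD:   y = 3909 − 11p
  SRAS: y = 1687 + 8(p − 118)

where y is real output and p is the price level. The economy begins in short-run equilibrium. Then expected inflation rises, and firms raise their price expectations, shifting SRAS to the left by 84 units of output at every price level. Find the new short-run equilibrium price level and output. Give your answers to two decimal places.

This is a negative supply shock: SRAS shifts left.
New SRAS: y = 659 + 8p.
Set AD = SRAS: 3909 − 11p = 659 + 8p, so 3250 = 19p and p = 171.05.
Substituting into AD, y = 2027.42.

p = 171.05, y = 2027.42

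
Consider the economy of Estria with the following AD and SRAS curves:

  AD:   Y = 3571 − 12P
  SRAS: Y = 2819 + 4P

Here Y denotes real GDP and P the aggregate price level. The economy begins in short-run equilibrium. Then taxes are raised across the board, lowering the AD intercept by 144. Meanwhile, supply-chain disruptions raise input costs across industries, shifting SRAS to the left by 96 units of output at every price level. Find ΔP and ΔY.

After both shocks: AD is Y = 3427 − 12P and SRAS is Y = 2723 + 4P.
Setting them equal: 704 = 16P, so P = 44.
Y = 3427 − 12·44 = 2899.
Initially P = 47, Y = 3007, so ΔP = -3 and ΔY = -108.

ΔP = -3, ΔY = -108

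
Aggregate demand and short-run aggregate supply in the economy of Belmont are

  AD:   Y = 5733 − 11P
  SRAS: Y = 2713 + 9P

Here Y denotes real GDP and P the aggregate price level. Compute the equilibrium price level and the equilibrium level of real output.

Set AD = SRAS: 5733 − 11P = 2713 + 9P, so 3020 = 20P and P = 151.
Then Y = 5733 − 11·151 = 4072.

P = 151, Y = 4072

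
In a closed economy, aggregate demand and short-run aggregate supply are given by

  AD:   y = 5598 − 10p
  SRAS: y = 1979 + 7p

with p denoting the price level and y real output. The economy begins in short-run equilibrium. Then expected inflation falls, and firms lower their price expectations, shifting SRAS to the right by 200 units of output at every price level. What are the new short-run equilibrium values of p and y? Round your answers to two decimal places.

This is a positive supply shock: SRAS shifts right.
New SRAS: y = 2179 + 7p.
Set AD = SRAS: 5598 − 10p = 2179 + 7p, so 3419 = 17p and p = 201.12.
Substituting into AD, y = 3586.82.

p = 201.12, y = 3586.82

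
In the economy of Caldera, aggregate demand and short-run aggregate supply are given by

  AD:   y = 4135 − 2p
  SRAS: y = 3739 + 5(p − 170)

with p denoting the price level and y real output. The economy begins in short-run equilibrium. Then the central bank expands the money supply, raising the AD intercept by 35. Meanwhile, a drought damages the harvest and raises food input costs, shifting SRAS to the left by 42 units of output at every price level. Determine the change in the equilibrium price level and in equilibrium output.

After both shocks: AD is y = 4170 − 2p and SRAS is y = 2847 + 5p.
Setting them equal: 1323 = 7p, so p = 189.
y = 4170 − 2·189 = 3792.
Initially p = 178, y = 3779, so Δp = +11 and Δy = +13.

Δp = +11, Δy = +13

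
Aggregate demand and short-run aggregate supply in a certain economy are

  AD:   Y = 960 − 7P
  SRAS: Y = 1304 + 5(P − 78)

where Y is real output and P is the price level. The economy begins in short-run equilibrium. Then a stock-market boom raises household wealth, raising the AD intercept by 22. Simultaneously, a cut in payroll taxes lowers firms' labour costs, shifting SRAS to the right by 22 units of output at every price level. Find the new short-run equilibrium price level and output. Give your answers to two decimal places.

P = 3.83, Y = 955.17

After both shocks: AD is Y = 982 − 7P and SRAS is Y = 936 + 5P.
Setting them equal: 46 = 12P, so P = 3.83.
Substituting into AD, Y = 955.17.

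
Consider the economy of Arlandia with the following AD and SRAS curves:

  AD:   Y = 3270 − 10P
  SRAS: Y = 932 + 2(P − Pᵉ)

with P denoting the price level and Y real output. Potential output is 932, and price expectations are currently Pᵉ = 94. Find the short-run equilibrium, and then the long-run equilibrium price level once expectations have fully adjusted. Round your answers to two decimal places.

Short run: with Pᵉ = 94, SRAS is Y = 744 + 2P. Setting AD = SRAS gives 2526 = 12P, so P = 210.50 and Y = 3270 − 10P = 1165.00.
Output 1165.00 is above potential 932, so over time expected prices rise and SRAS shifts left until Y returns to 932.
Long run: Y = 932 on the AD curve gives 932 = 3270 − 10P, so P = 233.80.

Short run: P = 210.50, Y = 1165.00. Long run: P = 233.80.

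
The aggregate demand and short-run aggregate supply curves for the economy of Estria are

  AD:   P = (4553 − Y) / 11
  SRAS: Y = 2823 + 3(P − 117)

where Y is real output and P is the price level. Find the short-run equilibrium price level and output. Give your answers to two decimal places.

Write SRAS as Y = 2823 + 3P − 351 = 2472 + 3P.
Rearrange AD to Y = 4553 − 11P.
Set AD = SRAS: 4553 − 11P = 2472 + 3P, so 2081 = 14P and P = 148.64.
Substituting into AD, Y = 4553 − 11P = 2917.93.

P = 148.64, Y = 2917.93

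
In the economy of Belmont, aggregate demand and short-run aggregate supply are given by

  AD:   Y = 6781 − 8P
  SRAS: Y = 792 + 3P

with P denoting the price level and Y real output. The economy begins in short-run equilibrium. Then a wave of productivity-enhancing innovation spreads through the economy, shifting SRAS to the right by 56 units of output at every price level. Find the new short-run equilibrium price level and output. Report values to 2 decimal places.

This is a positive supply shock: SRAS shifts right.
New SRAS: Y = 848 + 3P.
Set AD = SRAS: 6781 − 8P = 848 + 3P, so 5933 = 11P and P = 539.36.
Substituting into AD, Y = 2466.09.

P = 539.36, Y = 2466.09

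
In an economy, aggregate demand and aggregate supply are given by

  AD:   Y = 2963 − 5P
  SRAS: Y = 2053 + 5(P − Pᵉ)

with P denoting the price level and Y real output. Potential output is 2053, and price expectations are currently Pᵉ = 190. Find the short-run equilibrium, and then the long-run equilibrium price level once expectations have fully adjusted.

Short run: P = 186, Y = 2033. Long run: P = 182.

Short run: with Pᵉ = 190, SRAS is Y = 1103 + 5P. Setting AD = SRAS gives 1860 = 10P, so P = 186 and Y = 2963 − 5·186 = 2033.
Output 2033 is below potential 2053, so over time expected prices fall and SRAS shifts right until Y returns to 2053.
Long run: Y = 2053 on the AD curve gives 2053 = 2963 − 5P, so P = 182.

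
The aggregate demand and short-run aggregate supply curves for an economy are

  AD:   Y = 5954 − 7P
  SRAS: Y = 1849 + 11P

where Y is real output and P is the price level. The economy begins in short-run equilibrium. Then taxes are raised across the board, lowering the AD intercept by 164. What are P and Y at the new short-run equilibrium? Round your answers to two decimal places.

This is a negative demand shock: AD shifts left.
New AD: Y = 5790 − 7P.
Set AD = SRAS: 5790 − 7P = 1849 + 11P, so 3941 = 18P and P = 218.94.
Substituting into AD, Y = 4257.39.

P = 218.94, Y = 4257.39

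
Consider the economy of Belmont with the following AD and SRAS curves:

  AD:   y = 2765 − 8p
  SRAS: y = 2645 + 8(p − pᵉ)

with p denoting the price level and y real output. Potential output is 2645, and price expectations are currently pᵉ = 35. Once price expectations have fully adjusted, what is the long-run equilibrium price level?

Short run: with pᵉ = 35, SRAS is y = 2365 + 8p. Setting AD = SRAS gives 400 = 16p, so p = 25 and y = 2765 − 8·25 = 2565.
Output 2565 is below potential 2645, so over time expected prices fall and SRAS shifts right until y returns to 2645.
Long run: y = 2645 on the AD curve gives 2645 = 2765 − 8p, so p = 15.

Long-run p = 15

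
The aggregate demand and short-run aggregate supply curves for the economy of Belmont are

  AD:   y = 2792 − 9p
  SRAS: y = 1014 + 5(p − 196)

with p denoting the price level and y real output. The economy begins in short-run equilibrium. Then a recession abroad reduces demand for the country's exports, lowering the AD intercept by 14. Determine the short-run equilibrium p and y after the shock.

This is a negative demand shock: AD shifts left.
New AD: y = 2778 − 9p.
SRAS can be written y = 34 + 5p.
Set AD = SRAS: 2778 − 9p = 34 + 5p, so 2744 = 14p and p = 196.
y = 2778 − 9·196 = 1014.

p = 196, y = 1014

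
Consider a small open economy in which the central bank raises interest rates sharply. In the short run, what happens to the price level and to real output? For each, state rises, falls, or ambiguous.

Price level: falls; output: falls

This is a negative demand shock: AD shifts left.
Moving along the upward-sloping SRAS curve, P falls and Y falls.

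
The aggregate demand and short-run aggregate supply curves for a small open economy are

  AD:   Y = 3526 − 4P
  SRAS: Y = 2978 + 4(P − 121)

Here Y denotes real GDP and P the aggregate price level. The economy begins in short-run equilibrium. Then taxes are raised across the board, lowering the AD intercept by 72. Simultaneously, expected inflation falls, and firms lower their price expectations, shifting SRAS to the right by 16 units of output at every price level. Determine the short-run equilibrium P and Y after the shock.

After both shocks: AD is Y = 3454 − 4P and SRAS is Y = 2510 + 4P.
Setting them equal: 944 = 8P, so P = 118.
Y = 3454 − 4·118 = 2982.

P = 118, Y = 2982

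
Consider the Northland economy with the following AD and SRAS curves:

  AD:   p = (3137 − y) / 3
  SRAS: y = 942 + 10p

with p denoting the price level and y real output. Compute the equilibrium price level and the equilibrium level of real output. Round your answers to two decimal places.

Rearrange AD to y = 3137 − 3p.
Set AD = SRAS: 3137 − 3p = 942 + 10p, so 2195 = 13p and p = 168.85.
Substituting into AD, y = 3137 − 3p = 2630.46.

p = 168.85, y = 2630.46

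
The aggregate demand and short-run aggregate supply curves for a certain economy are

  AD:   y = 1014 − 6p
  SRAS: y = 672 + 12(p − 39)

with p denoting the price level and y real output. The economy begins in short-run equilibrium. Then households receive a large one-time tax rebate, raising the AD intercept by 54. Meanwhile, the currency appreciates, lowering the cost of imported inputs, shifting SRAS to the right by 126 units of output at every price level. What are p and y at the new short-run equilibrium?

After both shocks: AD is y = 1068 − 6p and SRAS is y = 330 + 12p.
Setting them equal: 738 = 18p, so p = 41.
y = 1068 − 6·41 = 822.

p = 41, y = 822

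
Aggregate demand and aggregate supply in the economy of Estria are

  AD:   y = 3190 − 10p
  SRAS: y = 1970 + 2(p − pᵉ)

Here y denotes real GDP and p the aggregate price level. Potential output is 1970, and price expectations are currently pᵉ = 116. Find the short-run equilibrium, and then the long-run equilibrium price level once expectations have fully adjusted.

Short run: p = 121, y = 1980. Long run: p = 122.

Short run: with pᵉ = 116, SRAS is y = 1738 + 2p. Setting AD = SRAS gives 1452 = 12p, so p = 121 and y = 3190 − 10·121 = 1980.
Output 1980 is above potential 1970, so over time expected prices rise and SRAS shifts left until y returns to 1970.
Long run: y = 1970 on the AD curve gives 1970 = 3190 − 10p, so p = 122.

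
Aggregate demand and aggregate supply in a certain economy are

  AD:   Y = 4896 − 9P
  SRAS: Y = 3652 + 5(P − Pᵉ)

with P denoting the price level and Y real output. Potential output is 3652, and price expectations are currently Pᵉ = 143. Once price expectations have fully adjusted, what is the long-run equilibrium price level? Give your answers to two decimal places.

Long-run P = 138.22

Short run: with Pᵉ = 143, SRAS is Y = 2937 + 5P. Setting AD = SRAS gives 1959 = 14P, so P = 139.93 and Y = 4896 − 9P = 3636.64.
Output 3636.64 is below potential 3652, so over time expected prices fall and SRAS shifts right until Y returns to 3652.
Long run: Y = 3652 on the AD curve gives 3652 = 4896 − 9P, so P = 138.22.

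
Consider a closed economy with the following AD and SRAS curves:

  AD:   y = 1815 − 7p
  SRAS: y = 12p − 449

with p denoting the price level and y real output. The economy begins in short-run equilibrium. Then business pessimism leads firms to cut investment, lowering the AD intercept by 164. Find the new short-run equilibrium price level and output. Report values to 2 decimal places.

p = 110.53, y = 877.32

This is a negative demand shock: AD shifts left.
New AD: y = 1651 − 7p.
Set AD = SRAS: 1651 − 7p = 12p − 449, so 2100 = 19p and p = 110.53.
Substituting into AD, y = 877.32.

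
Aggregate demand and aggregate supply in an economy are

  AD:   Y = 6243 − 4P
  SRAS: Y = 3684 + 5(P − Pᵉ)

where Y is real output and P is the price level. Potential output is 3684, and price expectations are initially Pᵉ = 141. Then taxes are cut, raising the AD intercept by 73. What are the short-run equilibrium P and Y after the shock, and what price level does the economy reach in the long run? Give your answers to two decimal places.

AD shifts right: new AD is Y = 6316 − 4P. With Pᵉ = 141, SRAS is Y = 2979 + 5P.
Short run: 6316 − 4P = 2979 + 5P gives 3337 = 9P, so P = 370.78 and Y = 6316 − 4P = 4832.89.
Y = 4832.89 is above potential 3684; expectations adjust and SRAS shifts left until Y = 3684.
Long run: on the new AD curve, 3684 = 6316 − 4P gives P = 658.00.

Short run: P = 370.78, Y = 4832.89. Long run: P = 658.00.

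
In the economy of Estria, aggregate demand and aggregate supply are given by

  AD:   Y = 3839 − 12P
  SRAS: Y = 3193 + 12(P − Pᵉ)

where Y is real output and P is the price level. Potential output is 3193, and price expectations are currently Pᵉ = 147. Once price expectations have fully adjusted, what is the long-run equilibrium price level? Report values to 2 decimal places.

Short run: with Pᵉ = 147, SRAS is Y = 1429 + 12P. Setting AD = SRAS gives 2410 = 24P, so P = 100.42 and Y = 3839 − 12P = 2634.00.
Output 2634.00 is below potential 3193, so over time expected prices fall and SRAS shifts right until Y returns to 3193.
Long run: Y = 3193 on the AD curve gives 3193 = 3839 − 12P, so P = 53.83.

Long-run P = 53.83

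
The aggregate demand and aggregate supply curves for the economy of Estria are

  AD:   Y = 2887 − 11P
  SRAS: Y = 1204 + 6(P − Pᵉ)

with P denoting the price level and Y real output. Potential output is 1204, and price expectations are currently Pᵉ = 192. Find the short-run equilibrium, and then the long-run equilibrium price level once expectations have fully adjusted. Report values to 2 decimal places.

Short run: with Pᵉ = 192, SRAS is Y = 52 + 6P. Setting AD = SRAS gives 2835 = 17P, so P = 166.76 and Y = 2887 − 11P = 1052.59.
Output 1052.59 is below potential 1204, so over time expected prices fall and SRAS shifts right until Y returns to 1204.
Long run: Y = 1204 on the AD curve gives 1204 = 2887 − 11P, so P = 153.00.

Short run: P = 166.76, Y = 1052.59. Long run: P = 153.00.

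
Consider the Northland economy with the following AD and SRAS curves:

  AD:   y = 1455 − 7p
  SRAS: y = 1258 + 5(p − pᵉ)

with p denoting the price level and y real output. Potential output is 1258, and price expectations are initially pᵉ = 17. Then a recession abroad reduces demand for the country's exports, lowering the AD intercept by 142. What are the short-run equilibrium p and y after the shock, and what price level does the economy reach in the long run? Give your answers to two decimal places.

AD shifts left: new AD is y = 1313 − 7p. With pᵉ = 17, SRAS is y = 1173 + 5p.
Short run: 1313 − 7p = 1173 + 5p gives 140 = 12p, so p = 11.67 and y = 1313 − 7p = 1231.33.
y = 1231.33 is below potential 1258; expectations adjust and SRAS shifts right until y = 1258.
Long run: on the new AD curve, 1258 = 1313 − 7p gives p = 7.86.

Short run: p = 11.67, y = 1231.33. Long run: p = 7.86.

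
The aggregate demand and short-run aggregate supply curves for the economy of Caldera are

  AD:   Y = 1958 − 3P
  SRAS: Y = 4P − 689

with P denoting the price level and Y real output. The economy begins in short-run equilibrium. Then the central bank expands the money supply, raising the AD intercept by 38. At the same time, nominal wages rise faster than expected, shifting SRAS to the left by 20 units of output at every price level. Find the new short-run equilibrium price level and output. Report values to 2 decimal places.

After both shocks: AD is Y = 1996 − 3P and SRAS is Y = 4P − 709.
Setting them equal: 2705 = 7P, so P = 386.43.
Substituting into AD, Y = 836.71.

P = 386.43, Y = 836.71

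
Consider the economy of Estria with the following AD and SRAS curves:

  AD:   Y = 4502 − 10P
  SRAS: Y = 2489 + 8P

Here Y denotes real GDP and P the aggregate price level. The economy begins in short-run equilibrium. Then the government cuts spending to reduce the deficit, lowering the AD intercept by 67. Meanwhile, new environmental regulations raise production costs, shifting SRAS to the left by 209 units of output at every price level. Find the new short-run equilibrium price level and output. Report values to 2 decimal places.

After both shocks: AD is Y = 4435 − 10P and SRAS is Y = 2280 + 8P.
Setting them equal: 2155 = 18P, so P = 119.72.
Substituting into AD, Y = 3237.78.

P = 119.72, Y = 3237.78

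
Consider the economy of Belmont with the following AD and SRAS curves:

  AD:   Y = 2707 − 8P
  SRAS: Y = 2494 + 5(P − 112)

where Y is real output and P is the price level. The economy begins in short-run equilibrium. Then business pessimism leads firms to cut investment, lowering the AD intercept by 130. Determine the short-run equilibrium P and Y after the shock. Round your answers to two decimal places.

This is a negative demand shock: AD shifts left.
New AD: Y = 2577 − 8P.
SRAS can be written Y = 1934 + 5P.
Set AD = SRAS: 2577 − 8P = 1934 + 5P, so 643 = 13P and P = 49.46.
Substituting into AD, Y = 2181.31.

P = 49.46, Y = 2181.31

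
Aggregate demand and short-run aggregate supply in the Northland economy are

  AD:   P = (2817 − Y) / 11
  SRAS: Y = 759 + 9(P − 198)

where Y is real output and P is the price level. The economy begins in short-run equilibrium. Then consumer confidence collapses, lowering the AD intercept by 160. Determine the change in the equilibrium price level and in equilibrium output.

ΔP = -8, ΔY = -72

This is a negative demand shock: AD shifts left.
New AD: Y = 2657 − 11P.
SRAS can be written Y = 9P − 1023.
Set AD = SRAS: 2657 − 11P = 9P − 1023, so 3680 = 20P and P = 184.
Y = 2657 − 11·184 = 633.
Initially P = 192, Y = 705, so ΔP = -8 and ΔY = -72.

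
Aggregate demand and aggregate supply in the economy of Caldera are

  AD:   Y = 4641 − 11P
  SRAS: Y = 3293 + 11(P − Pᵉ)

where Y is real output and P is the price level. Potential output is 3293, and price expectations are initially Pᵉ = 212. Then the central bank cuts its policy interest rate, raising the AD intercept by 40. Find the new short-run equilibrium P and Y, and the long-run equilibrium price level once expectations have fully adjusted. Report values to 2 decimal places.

AD shifts right: new AD is Y = 4681 − 11P. With Pᵉ = 212, SRAS is Y = 961 + 11P.
Short run: 4681 − 11P = 961 + 11P gives 3720 = 22P, so P = 169.09 and Y = 4681 − 11P = 2821.00.
Y = 2821.00 is below potential 3293; expectations adjust and SRAS shifts right until Y = 3293.
Long run: on the new AD curve, 3293 = 4681 − 11P gives P = 126.18.

Short run: P = 169.09, Y = 2821.00. Long run: P = 126.18.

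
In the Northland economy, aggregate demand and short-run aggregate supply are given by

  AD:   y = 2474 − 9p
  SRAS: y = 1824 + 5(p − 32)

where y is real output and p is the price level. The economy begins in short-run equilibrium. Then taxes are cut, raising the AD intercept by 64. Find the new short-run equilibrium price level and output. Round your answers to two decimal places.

This is a positive demand shock: AD shifts right.
New AD: y = 2538 − 9p.
SRAS can be written y = 1664 + 5p.
Set AD = SRAS: 2538 − 9p = 1664 + 5p, so 874 = 14p and p = 62.43.
Substituting into AD, y = 1976.14.

p = 62.43, y = 1976.14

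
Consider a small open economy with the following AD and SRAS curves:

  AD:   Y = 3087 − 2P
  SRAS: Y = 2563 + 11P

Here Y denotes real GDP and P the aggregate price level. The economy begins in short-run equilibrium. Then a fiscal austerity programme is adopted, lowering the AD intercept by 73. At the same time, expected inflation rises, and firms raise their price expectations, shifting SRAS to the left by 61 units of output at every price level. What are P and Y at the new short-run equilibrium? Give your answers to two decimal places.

P = 39.38, Y = 2935.23

After both shocks: AD is Y = 3014 − 2P and SRAS is Y = 2502 + 11P.
Setting them equal: 512 = 13P, so P = 39.38.
Substituting into AD, Y = 2935.23.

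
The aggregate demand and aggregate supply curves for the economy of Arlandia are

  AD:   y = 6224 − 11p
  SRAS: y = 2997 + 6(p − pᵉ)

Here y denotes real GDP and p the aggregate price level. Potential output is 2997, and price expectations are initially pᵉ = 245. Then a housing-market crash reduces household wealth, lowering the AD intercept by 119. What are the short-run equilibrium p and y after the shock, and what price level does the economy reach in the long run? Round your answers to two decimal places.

Short run: p = 269.29, y = 3142.76. Long run: p = 282.55.

AD shifts left: new AD is y = 6105 − 11p. With pᵉ = 245, SRAS is y = 1527 + 6p.
Short run: 6105 − 11p = 1527 + 6p gives 4578 = 17p, so p = 269.29 and y = 6105 − 11p = 3142.76.
y = 3142.76 is above potential 2997; expectations adjust and SRAS shifts left until y = 2997.
Long run: on the new AD curve, 2997 = 6105 − 11p gives p = 282.55.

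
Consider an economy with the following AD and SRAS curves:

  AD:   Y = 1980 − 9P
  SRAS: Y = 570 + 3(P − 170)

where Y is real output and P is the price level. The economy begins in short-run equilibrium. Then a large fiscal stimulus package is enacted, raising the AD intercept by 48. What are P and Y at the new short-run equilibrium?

P = 164, Y = 552

This is a positive demand shock: AD shifts right.
New AD: Y = 2028 − 9P.
SRAS can be written Y = 60 + 3P.
Set AD = SRAS: 2028 − 9P = 60 + 3P, so 1968 = 12P and P = 164.
Y = 2028 − 9·164 = 552.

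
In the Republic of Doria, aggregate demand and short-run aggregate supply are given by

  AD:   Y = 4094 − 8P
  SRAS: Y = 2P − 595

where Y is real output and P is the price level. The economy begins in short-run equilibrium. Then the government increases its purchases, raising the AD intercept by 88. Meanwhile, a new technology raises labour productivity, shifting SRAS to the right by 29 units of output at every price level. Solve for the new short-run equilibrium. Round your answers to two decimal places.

After both shocks: AD is Y = 4182 − 8P and SRAS is Y = 2P − 566.
Setting them equal: 4748 = 10P, so P = 474.80.
Substituting into AD, Y = 383.60.

P = 474.80, Y = 383.60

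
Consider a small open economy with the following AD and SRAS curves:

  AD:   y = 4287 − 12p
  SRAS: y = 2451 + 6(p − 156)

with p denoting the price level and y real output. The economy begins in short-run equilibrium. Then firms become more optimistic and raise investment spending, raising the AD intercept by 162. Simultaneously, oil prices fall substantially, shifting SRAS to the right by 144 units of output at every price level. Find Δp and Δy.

After both shocks: AD is y = 4449 − 12p and SRAS is y = 1659 + 6p.
Setting them equal: 2790 = 18p, so p = 155.
y = 4449 − 12·155 = 2589.
Initially p = 154, y = 2439, so Δp = +1 and Δy = +150.

Δp = +1, Δy = +150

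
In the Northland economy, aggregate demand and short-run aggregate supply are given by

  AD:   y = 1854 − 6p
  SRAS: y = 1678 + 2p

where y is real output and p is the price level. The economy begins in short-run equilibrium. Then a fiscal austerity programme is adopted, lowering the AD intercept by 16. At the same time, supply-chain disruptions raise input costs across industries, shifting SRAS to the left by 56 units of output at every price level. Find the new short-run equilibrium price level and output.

After both shocks: AD is y = 1838 − 6p and SRAS is y = 1622 + 2p.
Setting them equal: 216 = 8p, so p = 27.
y = 1838 − 6·27 = 1676.

p = 27, y = 1676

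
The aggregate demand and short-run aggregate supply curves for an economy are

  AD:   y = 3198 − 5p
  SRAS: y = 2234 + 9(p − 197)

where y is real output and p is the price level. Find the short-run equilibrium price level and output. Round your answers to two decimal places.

p = 195.50, y = 2220.50

Write SRAS as y = 2234 + 9p − 1773 = 461 + 9p.
Set AD = SRAS: 3198 − 5p = 461 + 9p, so 2737 = 14p and p = 195.50.
Substituting into AD, y = 3198 − 5p = 2220.50.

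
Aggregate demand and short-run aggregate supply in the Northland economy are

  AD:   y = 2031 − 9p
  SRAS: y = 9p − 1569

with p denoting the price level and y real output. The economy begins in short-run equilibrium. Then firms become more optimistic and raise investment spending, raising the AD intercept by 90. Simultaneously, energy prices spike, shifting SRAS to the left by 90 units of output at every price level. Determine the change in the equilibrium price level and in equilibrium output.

After both shocks: AD is y = 2121 − 9p and SRAS is y = 9p − 1659.
Setting them equal: 3780 = 18p, so p = 210.
y = 2121 − 9·210 = 231.
Initially p = 200, y = 231, so Δp = +10 and Δy = +0.

Δp = +10, Δy = +0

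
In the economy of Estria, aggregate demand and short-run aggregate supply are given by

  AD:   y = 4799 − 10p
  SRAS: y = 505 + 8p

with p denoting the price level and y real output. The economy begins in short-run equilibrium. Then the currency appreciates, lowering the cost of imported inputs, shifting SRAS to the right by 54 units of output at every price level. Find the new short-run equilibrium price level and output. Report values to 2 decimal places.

p = 235.56, y = 2443.44

This is a positive supply shock: SRAS shifts right.
New SRAS: y = 559 + 8p.
Set AD = SRAS: 4799 − 10p = 559 + 8p, so 4240 = 18p and p = 235.56.
Substituting into AD, y = 2443.44.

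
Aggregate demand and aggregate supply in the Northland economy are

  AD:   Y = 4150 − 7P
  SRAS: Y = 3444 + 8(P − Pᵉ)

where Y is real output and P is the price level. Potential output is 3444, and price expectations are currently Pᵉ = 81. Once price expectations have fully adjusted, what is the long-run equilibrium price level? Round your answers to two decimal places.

Short run: with Pᵉ = 81, SRAS is Y = 2796 + 8P. Setting AD = SRAS gives 1354 = 15P, so P = 90.27 and Y = 4150 − 7P = 3518.13.
Output 3518.13 is above potential 3444, so over time expected prices rise and SRAS shifts left until Y returns to 3444.
Long run: Y = 3444 on the AD curve gives 3444 = 4150 − 7P, so P = 100.86.

Long-run P = 100.86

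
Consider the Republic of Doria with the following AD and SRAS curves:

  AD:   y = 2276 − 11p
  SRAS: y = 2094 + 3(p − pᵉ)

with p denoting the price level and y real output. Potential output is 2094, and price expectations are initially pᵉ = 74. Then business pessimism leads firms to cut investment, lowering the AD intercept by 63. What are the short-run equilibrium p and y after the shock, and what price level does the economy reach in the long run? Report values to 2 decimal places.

AD shifts left: new AD is y = 2213 − 11p. With pᵉ = 74, SRAS is y = 1872 + 3p.
Short run: 2213 − 11p = 1872 + 3p gives 341 = 14p, so p = 24.36 and y = 2213 − 11p = 1945.07.
y = 1945.07 is below potential 2094; expectations adjust and SRAS shifts right until y = 2094.
Long run: on the new AD curve, 2094 = 2213 − 11p gives p = 10.82.

Short run: p = 24.36, y = 1945.07. Long run: p = 10.82.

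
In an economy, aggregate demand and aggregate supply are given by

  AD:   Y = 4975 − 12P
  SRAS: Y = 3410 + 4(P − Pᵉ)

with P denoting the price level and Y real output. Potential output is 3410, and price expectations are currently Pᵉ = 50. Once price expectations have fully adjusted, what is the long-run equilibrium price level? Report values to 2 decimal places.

Short run: with Pᵉ = 50, SRAS is Y = 3210 + 4P. Setting AD = SRAS gives 1765 = 16P, so P = 110.31 and Y = 4975 − 12P = 3651.25.
Output 3651.25 is above potential 3410, so over time expected prices rise and SRAS shifts left until Y returns to 3410.
Long run: Y = 3410 on the AD curve gives 3410 = 4975 − 12P, so P = 130.42.

Long-run P = 130.42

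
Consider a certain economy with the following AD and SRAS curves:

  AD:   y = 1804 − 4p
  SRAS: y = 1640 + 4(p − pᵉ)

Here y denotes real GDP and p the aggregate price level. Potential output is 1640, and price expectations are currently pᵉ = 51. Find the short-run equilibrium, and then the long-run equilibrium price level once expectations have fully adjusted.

Short run: p = 46, y = 1620. Long run: p = 41.

Short run: with pᵉ = 51, SRAS is y = 1436 + 4p. Setting AD = SRAS gives 368 = 8p, so p = 46 and y = 1804 − 4·46 = 1620.
Output 1620 is below potential 1640, so over time expected prices fall and SRAS shifts right until y returns to 1640.
Long run: y = 1640 on the AD curve gives 1640 = 1804 − 4p, so p = 41.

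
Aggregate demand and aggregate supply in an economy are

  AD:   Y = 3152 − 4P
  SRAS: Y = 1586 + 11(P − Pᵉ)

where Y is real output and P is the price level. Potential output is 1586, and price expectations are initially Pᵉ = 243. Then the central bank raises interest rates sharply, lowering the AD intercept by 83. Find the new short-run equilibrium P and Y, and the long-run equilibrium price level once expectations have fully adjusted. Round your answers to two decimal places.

Short run: P = 277.07, Y = 1960.73. Long run: P = 370.75.

AD shifts left: new AD is Y = 3069 − 4P. With Pᵉ = 243, SRAS is Y = 11P − 1087.
Short run: 3069 − 4P = 11P − 1087 gives 4156 = 15P, so P = 277.07 and Y = 3069 − 4P = 1960.73.
Y = 1960.73 is above potential 1586; expectations adjust and SRAS shifts left until Y = 1586.
Long run: on the new AD curve, 1586 = 3069 − 4P gives P = 370.75.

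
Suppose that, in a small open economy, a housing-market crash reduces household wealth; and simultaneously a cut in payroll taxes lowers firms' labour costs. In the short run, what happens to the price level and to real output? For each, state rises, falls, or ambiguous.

Price level: falls; output: ambiguous

The first event is a negative demand shock: AD shifts left, which by itself pushes P down and Y down.
The second is a favourable supply shock: SRAS shifts right, which by itself pushes P down and Y up.
Both shocks push P down, so P falls. The two shocks push Y in opposite directions, so the effect on Y is ambiguous.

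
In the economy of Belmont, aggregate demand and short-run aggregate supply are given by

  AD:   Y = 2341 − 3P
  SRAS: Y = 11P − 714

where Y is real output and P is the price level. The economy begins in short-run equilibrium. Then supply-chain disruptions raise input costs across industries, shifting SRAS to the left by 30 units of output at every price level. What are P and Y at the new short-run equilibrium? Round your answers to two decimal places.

P = 220.36, Y = 1679.93

This is a negative supply shock: SRAS shifts left.
New SRAS: Y = 11P − 744.
Set AD = SRAS: 2341 − 3P = 11P − 744, so 3085 = 14P and P = 220.36.
Substituting into AD, Y = 1679.93.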